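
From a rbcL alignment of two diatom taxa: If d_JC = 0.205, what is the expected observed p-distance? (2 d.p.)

p = (3/4)(1 − e^(−4d/3)) = 0.75 × (1 − e^(-0.273333)) = 0.75 × (1 − 0.760839) = 0.179371.

0.18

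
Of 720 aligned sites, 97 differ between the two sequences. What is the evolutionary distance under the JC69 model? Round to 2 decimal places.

p = 97/720 ≈ 0.134722.
d = −(3/4) ln(1 − 4p/3) = −0.75 ln(1 − 0.179629) = −0.75 ln(0.820371)
  = −0.75 × (-0.197999) = 0.148499 substitutions/site.

0.15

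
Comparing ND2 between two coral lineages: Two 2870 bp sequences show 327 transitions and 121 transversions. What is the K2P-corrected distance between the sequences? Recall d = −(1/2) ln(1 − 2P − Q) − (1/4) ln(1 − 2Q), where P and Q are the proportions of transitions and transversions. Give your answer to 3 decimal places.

0.179

P = 327/2870 ≈ 0.113937 and Q = 121/2870 ≈ 0.04216.
Under the Kimura two-parameter model, d = −½ ln(1 − 2P − Q) − ¼ ln(1 − 2Q).
1 − 2P − Q = 0.729966, giving −½ ln(0.729966) = 0.157379.
1 − 2Q = 0.91568, giving −¼ ln(0.91568) = 0.022022.
d = 0.157379 + 0.022022 = 0.179401.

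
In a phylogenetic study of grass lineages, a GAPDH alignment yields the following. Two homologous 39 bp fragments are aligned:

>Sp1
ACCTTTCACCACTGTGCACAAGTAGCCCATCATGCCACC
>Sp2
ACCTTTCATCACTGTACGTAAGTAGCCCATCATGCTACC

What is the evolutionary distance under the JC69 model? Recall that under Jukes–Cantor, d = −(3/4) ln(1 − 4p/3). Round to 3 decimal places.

The sequences differ at 5 of 39 sites (9, 16, 18, 19, 36), so p = 5/39 ≈ 0.128205.
d = −(3/4) ln(1 − 4p/3) = −0.75 ln(1 − 0.17094) = −0.75 ln(0.82906)
  = −0.75 × (-0.187463) = 0.140597 substitutions/site.

0.141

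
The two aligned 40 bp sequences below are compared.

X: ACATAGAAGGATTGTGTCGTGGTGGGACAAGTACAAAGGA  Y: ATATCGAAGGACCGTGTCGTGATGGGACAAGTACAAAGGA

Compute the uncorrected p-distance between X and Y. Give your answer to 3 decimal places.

0.125

The sequences differ at 5 of 40 positions (sites 2, 5, 12, 13, 22).
p = 5/40 = 0.125.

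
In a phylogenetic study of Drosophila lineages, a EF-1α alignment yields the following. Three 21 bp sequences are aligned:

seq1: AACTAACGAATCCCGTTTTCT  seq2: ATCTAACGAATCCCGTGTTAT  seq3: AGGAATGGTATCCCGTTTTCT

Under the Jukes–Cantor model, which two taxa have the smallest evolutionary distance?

seq1–seq2: 3/21 differ, p = 0.143, d = 0.158.
seq1–seq3: 6/21 differ, p = 0.286, d = 0.360.
seq2–seq3: 8/21 differ, p = 0.381, d = 0.532.
The smallest distance is between seq1 and seq2.

seq1 and seq2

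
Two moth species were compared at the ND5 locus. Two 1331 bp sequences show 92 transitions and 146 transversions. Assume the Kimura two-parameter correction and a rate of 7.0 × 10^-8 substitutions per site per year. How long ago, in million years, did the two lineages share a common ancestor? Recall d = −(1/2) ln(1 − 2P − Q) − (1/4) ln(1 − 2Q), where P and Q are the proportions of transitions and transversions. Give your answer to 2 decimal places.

1.46

P = 92/1331 ≈ 0.069121 and Q = 146/1331 ≈ 0.109692.
Under the Kimura two-parameter model, d = −½ ln(1 − 2P − Q) − ¼ ln(1 − 2Q).
1 − 2P − Q = 0.752066, giving −½ ln(0.752066) = 0.142466.
1 − 2Q = 0.780616, giving −¼ ln(0.780616) = 0.061918.
d = 0.142466 + 0.061918 = 0.204384.
Under a molecular clock d = 2μt, so t = d/(2μ) = 0.204384 / (2 × 7.0 × 10^-8) = 1.46 million years.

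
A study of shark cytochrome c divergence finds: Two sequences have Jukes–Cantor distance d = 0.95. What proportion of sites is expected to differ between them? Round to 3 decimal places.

0.539

p = (3/4)(1 − e^(−4d/3)) = 0.75 × (1 − e^(-1.266667)) = 0.75 × (1 − 0.281769) = 0.538673.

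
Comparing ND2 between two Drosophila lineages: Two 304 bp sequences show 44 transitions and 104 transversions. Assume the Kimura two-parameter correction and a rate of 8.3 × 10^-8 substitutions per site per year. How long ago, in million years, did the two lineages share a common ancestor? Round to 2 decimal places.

4.74

P = 44/304 ≈ 0.144737 and Q = 104/304 ≈ 0.342105.
Under the Kimura two-parameter model, d = −½ ln(1 − 2P − Q) − ¼ ln(1 − 2Q).
1 − 2P − Q = 0.368421, giving −½ ln(0.368421) = 0.499264.
1 − 2Q = 0.31579, giving −¼ ln(0.31579) = 0.288169.
d = 0.499264 + 0.288169 = 0.787433.
Under a molecular clock d = 2μt, so t = d/(2μ) = 0.787433 / (2 × 8.3 × 10^-8) = 4.74 million years.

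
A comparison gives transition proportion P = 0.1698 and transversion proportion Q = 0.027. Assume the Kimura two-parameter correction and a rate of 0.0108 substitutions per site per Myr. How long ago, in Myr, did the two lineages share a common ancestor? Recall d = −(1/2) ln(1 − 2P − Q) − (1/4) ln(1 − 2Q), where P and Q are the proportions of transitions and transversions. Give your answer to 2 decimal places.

Under the Kimura two-parameter model, d = −½ ln(1 − 2P − Q) − ¼ ln(1 − 2Q).
1 − 2P − Q = 0.6334, giving −½ ln(0.6334) = 0.228327.
1 − 2Q = 0.946, giving −¼ ln(0.946) = 0.013878.
d = 0.228327 + 0.013878 = 0.242205.
Under a molecular clock d = 2μt, so t = d/(2μ) = 0.242205 / (2 × 0.0108) = 11.21 Myr.

11.21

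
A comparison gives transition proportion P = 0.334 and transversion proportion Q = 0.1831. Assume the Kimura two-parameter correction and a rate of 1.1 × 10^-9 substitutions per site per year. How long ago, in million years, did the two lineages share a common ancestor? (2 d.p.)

Under the Kimura two-parameter model, d = −½ ln(1 − 2P − Q) − ¼ ln(1 − 2Q).
1 − 2P − Q = 0.1489, giving −½ ln(0.1489) = 0.952240.
1 − 2Q = 0.6338, giving −¼ ln(0.6338) = 0.114005.
d = 0.952240 + 0.114005 = 1.066245.
Under a molecular clock d = 2μt, so t = d/(2μ) = 1.066245 / (2 × 1.1 × 10^-9) = 484.66 million years.

484.66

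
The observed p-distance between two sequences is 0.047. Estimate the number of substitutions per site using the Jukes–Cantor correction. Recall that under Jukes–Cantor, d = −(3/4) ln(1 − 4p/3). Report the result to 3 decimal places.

0.049

d = −(3/4) ln(1 − 4p/3) = −0.75 ln(1 − 0.062667) = −0.75 ln(0.937333)
  = −0.75 × (-0.064717) = 0.048538 substitutions/site.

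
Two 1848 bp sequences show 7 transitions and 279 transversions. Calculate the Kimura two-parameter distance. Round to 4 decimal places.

P = 7/1848 ≈ 0.003788 and Q = 279/1848 ≈ 0.150974.
Under the Kimura two-parameter model, d = −½ ln(1 − 2P − Q) − ¼ ln(1 − 2Q).
1 − 2P − Q = 0.84145, giving −½ ln(0.84145) = 0.086314.
1 − 2Q = 0.698052, giving −¼ ln(0.698052) = 0.089865.
d = 0.086314 + 0.089865 = 0.176179.

0.1762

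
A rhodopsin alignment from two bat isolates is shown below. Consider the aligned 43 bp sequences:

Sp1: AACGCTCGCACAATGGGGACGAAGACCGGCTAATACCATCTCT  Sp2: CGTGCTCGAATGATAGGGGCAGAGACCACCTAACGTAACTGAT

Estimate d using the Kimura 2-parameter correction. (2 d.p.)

0.86

Of 43 sites, 14 differences are transitions and 6 are transversions, so P = 14/43 ≈ 0.325581 and Q = 6/43 ≈ 0.139535.
Under the Kimura two-parameter model, d = −½ ln(1 − 2P − Q) − ¼ ln(1 − 2Q).
1 − 2P − Q = 0.209303, giving −½ ln(0.209303) = 0.781986.
1 − 2Q = 0.72093, giving −¼ ln(0.72093) = 0.081803.
d = 0.781986 + 0.081803 = 0.863789.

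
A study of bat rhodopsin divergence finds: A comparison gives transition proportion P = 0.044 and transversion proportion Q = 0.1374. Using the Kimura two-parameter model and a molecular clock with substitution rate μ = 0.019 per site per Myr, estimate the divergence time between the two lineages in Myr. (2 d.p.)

5.47

Under the Kimura two-parameter model, d = −½ ln(1 − 2P − Q) − ¼ ln(1 − 2Q).
1 − 2P − Q = 0.7746, giving −½ ln(0.7746) = 0.127704.
1 − 2Q = 0.7252, giving −¼ ln(0.7252) = 0.080327.
d = 0.127704 + 0.080327 = 0.208031.
Under a molecular clock d = 2μt, so t = d/(2μ) = 0.208031 / (2 × 0.019) = 5.47 Myr.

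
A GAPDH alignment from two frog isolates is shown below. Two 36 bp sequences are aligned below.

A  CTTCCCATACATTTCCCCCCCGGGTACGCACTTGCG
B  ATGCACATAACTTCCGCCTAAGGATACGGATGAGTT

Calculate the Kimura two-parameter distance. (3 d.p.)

Of 36 sites, 5 differences are transitions and 12 are transversions, so P = 5/36 ≈ 0.138889 and Q = 12/36 ≈ 0.333333.
Under the Kimura two-parameter model, d = −½ ln(1 − 2P − Q) − ¼ ln(1 − 2Q).
1 − 2P − Q = 0.388889, giving −½ ln(0.388889) = 0.472231.
1 − 2Q = 0.333334, giving −¼ ln(0.333334) = 0.274653.
d = 0.472231 + 0.274653 = 0.746884.

0.747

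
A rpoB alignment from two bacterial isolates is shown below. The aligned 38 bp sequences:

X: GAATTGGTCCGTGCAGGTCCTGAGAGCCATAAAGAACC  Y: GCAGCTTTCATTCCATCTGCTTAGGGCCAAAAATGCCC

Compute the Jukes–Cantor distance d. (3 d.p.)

0.681

The sequences differ at 17 of 38 sites, so p = 17/38 ≈ 0.447368.
d = −(3/4) ln(1 − 4p/3) = −0.75 ln(1 − 0.596491) = −0.75 ln(0.403509)
  = −0.75 × (-0.907556) = 0.680667 substitutions/site.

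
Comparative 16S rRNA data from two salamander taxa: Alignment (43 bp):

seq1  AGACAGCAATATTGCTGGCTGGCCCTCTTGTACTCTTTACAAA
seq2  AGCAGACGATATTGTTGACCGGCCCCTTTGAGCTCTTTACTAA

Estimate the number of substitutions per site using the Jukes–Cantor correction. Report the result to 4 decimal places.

0.3870

The sequences differ at 13 of 43 sites, so p = 13/43 ≈ 0.302326.
d = −(3/4) ln(1 − 4p/3) = −0.75 ln(1 − 0.403101) = −0.75 ln(0.596899)
  = −0.75 × (-0.516007) = 0.387005 substitutions/site.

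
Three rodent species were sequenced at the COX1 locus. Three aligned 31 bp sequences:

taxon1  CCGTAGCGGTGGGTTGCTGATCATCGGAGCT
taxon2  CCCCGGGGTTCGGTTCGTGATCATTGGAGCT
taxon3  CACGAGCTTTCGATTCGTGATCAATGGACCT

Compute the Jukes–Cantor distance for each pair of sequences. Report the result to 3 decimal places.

taxon1–taxon2: 9/31 sites differ → p ≈ 0.290323, d = −0.75 ln(1 − 0.387097) = 0.367161 ≈ 0.367.
taxon1–taxon3: 12/31 sites differ → p ≈ 0.387097, d = −0.75 ln(1 − 0.516129) = 0.544453 ≈ 0.544.
taxon2–taxon3: 8/31 sites differ → p ≈ 0.258065, d = −0.75 ln(1 − 0.344087) = 0.316295 ≈ 0.316.

d(taxon1,taxon2) = 0.367, d(taxon1,taxon3) = 0.544, d(taxon2,taxon3) = 0.316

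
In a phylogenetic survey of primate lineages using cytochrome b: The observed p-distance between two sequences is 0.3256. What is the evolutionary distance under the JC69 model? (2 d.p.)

0.43

d = −(3/4) ln(1 − 4p/3) = −0.75 ln(1 − 0.434133) = −0.75 ln(0.565867)
  = −0.75 × (-0.569396) = 0.427047 substitutions/site.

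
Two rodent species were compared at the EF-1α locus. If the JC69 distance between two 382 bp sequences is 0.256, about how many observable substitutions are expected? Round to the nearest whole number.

83

Invert JC69: p = (3/4)(1 − e^(−4d/3)) = 0.75 × (1 − e^(-0.341333)) = 0.75 × (1 − 0.710822) = 0.216884.
Expected differing sites = pL ≈ 0.216884 × 382 = 82.849688 ≈ 83.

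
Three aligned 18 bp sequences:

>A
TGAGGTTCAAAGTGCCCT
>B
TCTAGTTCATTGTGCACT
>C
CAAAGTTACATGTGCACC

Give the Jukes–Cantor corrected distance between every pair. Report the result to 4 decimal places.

A–B: 6/18 sites differ → p ≈ 0.333333, d = −0.75 ln(1 − 0.444444) = 0.440839 ≈ 0.4408.
A–C: 8/18 sites differ → p ≈ 0.444444, d = −0.75 ln(1 − 0.592592) = 0.673455 ≈ 0.6735.
B–C: 7/18 sites differ → p ≈ 0.388889, d = −0.75 ln(1 − 0.518519) = 0.548166 ≈ 0.5482.

d(A,B) = 0.4408, d(A,C) = 0.6735, d(B,C) = 0.5482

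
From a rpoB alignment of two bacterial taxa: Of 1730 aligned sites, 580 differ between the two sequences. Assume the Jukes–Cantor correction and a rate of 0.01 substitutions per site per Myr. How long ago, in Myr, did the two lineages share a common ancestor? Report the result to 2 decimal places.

p = 580/1730 ≈ 0.33526.
d = −(3/4) ln(1 − 4p/3) = −0.75 ln(1 − 0.447013) = −0.75 ln(0.552987)
  = −0.75 × (-0.592421) = 0.444316 substitutions/site.
Under a molecular clock d = 2μt, so t = d/(2μ) = 0.444316 / (2 × 0.01) = 22.22 Myr.

22.22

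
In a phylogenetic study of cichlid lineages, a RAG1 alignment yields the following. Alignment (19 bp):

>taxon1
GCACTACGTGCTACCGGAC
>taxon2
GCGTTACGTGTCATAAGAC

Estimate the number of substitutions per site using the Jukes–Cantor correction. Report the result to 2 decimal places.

The sequences differ at 7 of 19 sites (3, 4, 11, 12, 14, 15, 16), so p = 7/19 ≈ 0.368421.
d = −(3/4) ln(1 − 4p/3) = −0.75 ln(1 − 0.491228) = −0.75 ln(0.508772)
  = −0.75 × (-0.675755) = 0.506816 substitutions/site.

0.51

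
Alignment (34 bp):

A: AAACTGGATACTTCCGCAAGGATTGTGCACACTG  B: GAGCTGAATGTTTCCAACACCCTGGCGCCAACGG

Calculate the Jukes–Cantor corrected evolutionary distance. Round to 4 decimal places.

The sequences differ at 16 of 34 sites, so p = 16/34 ≈ 0.470588.
d = −(3/4) ln(1 − 4p/3) = −0.75 ln(1 − 0.627451) = −0.75 ln(0.372549)
  = −0.75 × (-0.987387) = 0.740540 substitutions/site.

0.7405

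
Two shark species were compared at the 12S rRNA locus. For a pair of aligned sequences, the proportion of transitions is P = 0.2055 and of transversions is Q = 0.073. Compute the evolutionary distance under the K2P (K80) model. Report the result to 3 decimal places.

Under the Kimura two-parameter model, d = −½ ln(1 − 2P − Q) − ¼ ln(1 − 2Q).
1 − 2P − Q = 0.516, giving −½ ln(0.516) = 0.330824.
1 − 2Q = 0.854, giving −¼ ln(0.854) = 0.039456.
d = 0.330824 + 0.039456 = 0.370280.

0.370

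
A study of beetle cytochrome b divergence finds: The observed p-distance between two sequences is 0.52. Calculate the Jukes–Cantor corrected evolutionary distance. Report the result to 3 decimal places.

d = −(3/4) ln(1 − 4p/3) = −0.75 ln(1 − 0.693333) = −0.75 ln(0.306667)
  = −0.75 × (-1.181993) = 0.886495 substitutions/site.

0.886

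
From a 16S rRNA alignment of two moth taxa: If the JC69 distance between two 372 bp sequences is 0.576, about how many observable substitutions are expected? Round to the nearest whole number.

Invert JC69: p = (3/4)(1 − e^(−4d/3)) = 0.75 × (1 − e^(-0.768)) = 0.75 × (1 − 0.463940) = 0.402045.
Expected differing sites = pL ≈ 0.402045 × 372 = 149.56074 ≈ 150.

150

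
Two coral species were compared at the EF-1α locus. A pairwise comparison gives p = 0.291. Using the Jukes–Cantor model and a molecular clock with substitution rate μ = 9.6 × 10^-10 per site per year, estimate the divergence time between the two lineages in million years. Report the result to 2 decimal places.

d = −(3/4) ln(1 − 4p/3) = −0.75 ln(1 − 0.388) = −0.75 ln(0.612)
  = −0.75 × (-0.491023) = 0.368267 substitutions/site.
Under a molecular clock d = 2μt, so t = d/(2μ) = 0.368267 / (2 × 9.6 × 10^-10) = 191.81 million years.

191.81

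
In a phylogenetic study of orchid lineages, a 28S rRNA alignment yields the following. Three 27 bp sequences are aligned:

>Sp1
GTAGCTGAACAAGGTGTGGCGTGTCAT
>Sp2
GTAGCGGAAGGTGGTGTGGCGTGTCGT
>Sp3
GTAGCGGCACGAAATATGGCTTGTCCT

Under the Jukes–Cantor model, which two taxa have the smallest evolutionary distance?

Sp1 and Sp2

Sp1–Sp2: 5/27 differ, p = 0.185, d = 0.213.
Sp1–Sp3: 8/27 differ, p = 0.296, d = 0.377.
Sp2–Sp3: 8/27 differ, p = 0.296, d = 0.377.
The smallest distance is between Sp1 and Sp2.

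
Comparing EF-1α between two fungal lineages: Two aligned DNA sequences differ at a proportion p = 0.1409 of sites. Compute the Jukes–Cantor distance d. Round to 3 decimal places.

d = −(3/4) ln(1 − 4p/3) = −0.75 ln(1 − 0.187867) = −0.75 ln(0.812133)
  = −0.75 × (-0.208091) = 0.156068 substitutions/site.

0.156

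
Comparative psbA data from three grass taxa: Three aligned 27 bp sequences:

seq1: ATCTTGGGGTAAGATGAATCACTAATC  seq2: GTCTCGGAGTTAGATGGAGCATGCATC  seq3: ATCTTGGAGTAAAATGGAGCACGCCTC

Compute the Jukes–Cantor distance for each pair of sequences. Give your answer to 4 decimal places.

d(seq1,seq2) = 0.4408, d(seq1,seq3) = 0.3181, d(seq2,seq3) = 0.2635

seq1–seq2: 9/27 sites differ → p ≈ 0.333333, d = −0.75 ln(1 − 0.444444) = 0.440839 ≈ 0.4408.
seq1–seq3: 7/27 sites differ → p ≈ 0.259259, d = −0.75 ln(1 − 0.345679) = 0.318118 ≈ 0.3181.
seq2–seq3: 6/27 sites differ → p ≈ 0.222222, d = −0.75 ln(1 − 0.296296) = 0.263548 ≈ 0.2635.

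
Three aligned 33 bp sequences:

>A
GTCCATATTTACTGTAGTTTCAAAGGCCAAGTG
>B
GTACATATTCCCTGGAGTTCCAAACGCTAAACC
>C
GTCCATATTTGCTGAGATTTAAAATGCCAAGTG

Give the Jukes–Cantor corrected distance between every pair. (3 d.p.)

A–B: 10/33 sites differ → p ≈ 0.30303, d = −0.75 ln(1 − 0.40404) = 0.388186 ≈ 0.388.
A–C: 6/33 sites differ → p ≈ 0.181818, d = −0.75 ln(1 − 0.242424) = 0.208224 ≈ 0.208.
B–C: 13/33 sites differ → p ≈ 0.393939, d = −0.75 ln(1 − 0.525252) = 0.558728 ≈ 0.559.

d(A,B) = 0.388, d(A,C) = 0.208, d(B,C) = 0.559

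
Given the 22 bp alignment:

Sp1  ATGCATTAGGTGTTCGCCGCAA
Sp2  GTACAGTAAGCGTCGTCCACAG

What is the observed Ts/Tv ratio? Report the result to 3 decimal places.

Transitions are A↔G and C↔T; transversions are all other mismatches.
Transitions: 7. Transversions: 3.
R = 7/3 = 2.333333… ≈ 2.333 (to 3 d.p.).

2.333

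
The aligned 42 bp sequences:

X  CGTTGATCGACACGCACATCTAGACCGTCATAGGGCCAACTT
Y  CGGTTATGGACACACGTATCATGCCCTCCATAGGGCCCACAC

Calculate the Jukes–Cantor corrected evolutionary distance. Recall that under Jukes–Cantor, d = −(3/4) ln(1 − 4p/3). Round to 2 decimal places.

The sequences differ at 14 of 42 sites, so p = 14/42 ≈ 0.333333.
d = −(3/4) ln(1 − 4p/3) = −0.75 ln(1 − 0.444444) = −0.75 ln(0.555556)
  = −0.75 × (-0.587786) = 0.440840 substitutions/site.

0.44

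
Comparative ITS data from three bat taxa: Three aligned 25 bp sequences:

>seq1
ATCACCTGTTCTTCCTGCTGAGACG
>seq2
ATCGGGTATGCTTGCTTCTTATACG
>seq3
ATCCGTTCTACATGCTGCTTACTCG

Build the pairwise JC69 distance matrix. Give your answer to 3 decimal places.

d(seq1,seq2) = 0.490, d(seq1,seq3) = 0.572, d(seq2,seq3) = 0.417

seq1–seq2: 9/25 sites differ → p = 0.36, d = −0.75 ln(1 − 0.48) = 0.490445 ≈ 0.490.
seq1–seq3: 10/25 sites differ → p = 0.4, d = −0.75 ln(1 − 0.533333) = 0.571605 ≈ 0.572.
seq2–seq3: 8/25 sites differ → p = 0.32, d = −0.75 ln(1 − 0.426667) = 0.417216 ≈ 0.417.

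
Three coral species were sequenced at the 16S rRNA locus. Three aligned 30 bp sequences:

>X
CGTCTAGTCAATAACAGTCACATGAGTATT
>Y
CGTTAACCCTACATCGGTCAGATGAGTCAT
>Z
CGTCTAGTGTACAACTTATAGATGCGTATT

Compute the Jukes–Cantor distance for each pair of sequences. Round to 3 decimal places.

d(X,Y) = 0.503, d(X,Z) = 0.383, d(Y,Z) = 0.647

X–Y: 11/30 sites differ → p ≈ 0.366667, d = −0.75 ln(1 − 0.488889) = 0.503376 ≈ 0.503.
X–Z: 9/30 sites differ → p = 0.3, d = −0.75 ln(1 − 0.4) = 0.383119 ≈ 0.383.
Y–Z: 13/30 sites differ → p ≈ 0.433333, d = −0.75 ln(1 − 0.577777) = 0.646666 ≈ 0.647.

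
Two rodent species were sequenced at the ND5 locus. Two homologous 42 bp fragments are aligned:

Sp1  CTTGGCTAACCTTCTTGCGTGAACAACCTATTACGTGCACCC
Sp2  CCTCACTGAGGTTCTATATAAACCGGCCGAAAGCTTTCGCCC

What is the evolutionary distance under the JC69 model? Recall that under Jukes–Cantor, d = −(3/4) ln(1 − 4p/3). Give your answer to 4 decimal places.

The sequences differ at 22 of 42 sites, so p = 22/42 ≈ 0.52381.
d = −(3/4) ln(1 − 4p/3) = −0.75 ln(1 − 0.698413) = −0.75 ln(0.301587)
  = −0.75 × (-1.198697) = 0.899023 substitutions/site.

0.8990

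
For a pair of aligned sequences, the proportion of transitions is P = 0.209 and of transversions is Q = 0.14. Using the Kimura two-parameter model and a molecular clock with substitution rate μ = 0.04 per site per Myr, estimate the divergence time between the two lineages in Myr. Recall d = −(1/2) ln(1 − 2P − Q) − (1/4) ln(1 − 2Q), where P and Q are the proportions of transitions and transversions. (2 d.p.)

Under the Kimura two-parameter model, d = −½ ln(1 − 2P − Q) − ¼ ln(1 − 2Q).
1 − 2P − Q = 0.442, giving −½ ln(0.442) = 0.408223.
1 − 2Q = 0.72, giving −¼ ln(0.72) = 0.082126.
d = 0.408223 + 0.082126 = 0.490349.
Under a molecular clock d = 2μt, so t = d/(2μ) = 0.490349 / (2 × 0.04) = 6.13 Myr.

6.13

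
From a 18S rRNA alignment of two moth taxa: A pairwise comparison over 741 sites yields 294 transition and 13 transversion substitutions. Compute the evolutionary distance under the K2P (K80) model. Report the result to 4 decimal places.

0.8421

P = 294/741 ≈ 0.396761 and Q = 13/741 ≈ 0.017544.
Under the Kimura two-parameter model, d = −½ ln(1 − 2P − Q) − ¼ ln(1 − 2Q).
1 − 2P − Q = 0.188934, giving −½ ln(0.188934) = 0.833179.
1 − 2Q = 0.964912, giving −¼ ln(0.964912) = 0.008930.
d = 0.833179 + 0.008930 = 0.842109.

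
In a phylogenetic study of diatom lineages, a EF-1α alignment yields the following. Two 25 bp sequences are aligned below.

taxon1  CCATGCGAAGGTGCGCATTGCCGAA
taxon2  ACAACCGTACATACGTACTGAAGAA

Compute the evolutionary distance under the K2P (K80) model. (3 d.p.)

0.663

Of 25 sites, 4 differences are transitions and 7 are transversions, so P = 4/25 = 0.16 and Q = 7/25 = 0.28.
Under the Kimura two-parameter model, d = −½ ln(1 − 2P − Q) − ¼ ln(1 − 2Q).
1 − 2P − Q = 0.4, giving −½ ln(0.4) = 0.458145.
1 − 2Q = 0.44, giving −¼ ln(0.44) = 0.205245.
d = 0.458145 + 0.205245 = 0.663390.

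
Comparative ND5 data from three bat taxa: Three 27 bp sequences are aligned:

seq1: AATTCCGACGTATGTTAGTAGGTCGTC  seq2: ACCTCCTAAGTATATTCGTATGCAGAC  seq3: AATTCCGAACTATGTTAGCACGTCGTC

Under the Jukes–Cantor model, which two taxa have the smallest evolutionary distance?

seq1 and seq3

seq1–seq2: 10/27 differ, p = 0.370, d = 0.511.
seq1–seq3: 4/27 differ, p = 0.148, d = 0.165.
seq2–seq3: 11/27 differ, p = 0.407, d = 0.588.
The smallest distance is between seq1 and seq3.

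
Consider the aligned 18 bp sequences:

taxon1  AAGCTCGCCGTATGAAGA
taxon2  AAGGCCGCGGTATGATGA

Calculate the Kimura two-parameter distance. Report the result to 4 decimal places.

Of 18 sites, 1 differences are transitions and 3 are transversions, so P = 1/18 ≈ 0.055556 and Q = 3/18 ≈ 0.166667.
Under the Kimura two-parameter model, d = −½ ln(1 − 2P − Q) − ¼ ln(1 − 2Q).
1 − 2P − Q = 0.722221, giving −½ ln(0.722221) = 0.162712.
1 − 2Q = 0.666666, giving −¼ ln(0.666666) = 0.101367.
d = 0.162712 + 0.101367 = 0.264079.

0.2641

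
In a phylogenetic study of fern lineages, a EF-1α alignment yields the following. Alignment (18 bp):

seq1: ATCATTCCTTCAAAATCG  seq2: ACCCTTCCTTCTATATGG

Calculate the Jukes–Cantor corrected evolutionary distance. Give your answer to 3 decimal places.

The sequences differ at 5 of 18 sites (2, 4, 12, 14, 17), so p = 5/18 ≈ 0.277778.
d = −(3/4) ln(1 − 4p/3) = −0.75 ln(1 − 0.370371) = −0.75 ln(0.629629)
  = −0.75 × (-0.462625) = 0.346969 substitutions/site.

0.347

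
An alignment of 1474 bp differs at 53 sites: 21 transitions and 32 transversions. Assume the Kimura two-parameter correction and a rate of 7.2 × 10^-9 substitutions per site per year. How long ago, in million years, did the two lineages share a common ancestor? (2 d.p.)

2.56

P = 21/1474 ≈ 0.014247 and Q = 32/1474 ≈ 0.02171.
Under the Kimura two-parameter model, d = −½ ln(1 − 2P − Q) − ¼ ln(1 − 2Q).
1 − 2P − Q = 0.949796, giving −½ ln(0.949796) = 0.025754.
1 − 2Q = 0.95658, giving −¼ ln(0.95658) = 0.011098.
d = 0.025754 + 0.011098 = 0.036852.
Under a molecular clock d = 2μt, so t = d/(2μ) = 0.036852 / (2 × 7.2 × 10^-9) = 2.56 million years.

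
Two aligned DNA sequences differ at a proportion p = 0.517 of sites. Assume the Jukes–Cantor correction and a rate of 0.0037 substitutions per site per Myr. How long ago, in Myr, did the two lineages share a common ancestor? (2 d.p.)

d = −(3/4) ln(1 − 4p/3) = −0.75 ln(1 − 0.689333) = −0.75 ln(0.310667)
  = −0.75 × (-1.169034) = 0.876776 substitutions/site.
Under a molecular clock d = 2μt, so t = d/(2μ) = 0.876776 / (2 × 0.0037) = 118.48 Myr.

118.48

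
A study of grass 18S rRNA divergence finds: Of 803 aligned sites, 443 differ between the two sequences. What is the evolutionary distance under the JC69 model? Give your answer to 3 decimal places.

0.998

p = 443/803 ≈ 0.551681.
d = −(3/4) ln(1 − 4p/3) = −0.75 ln(1 − 0.735575) = −0.75 ln(0.264425)
  = −0.75 × (-1.330198) = 0.997649 substitutions/site.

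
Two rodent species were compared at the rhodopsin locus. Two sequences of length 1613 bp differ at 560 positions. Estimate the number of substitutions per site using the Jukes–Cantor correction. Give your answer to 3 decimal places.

p = 560/1613 ≈ 0.347179.
d = −(3/4) ln(1 − 4p/3) = −0.75 ln(1 − 0.462905) = −0.75 ln(0.537095)
  = −0.75 × (-0.621580) = 0.466185 substitutions/site.

0.466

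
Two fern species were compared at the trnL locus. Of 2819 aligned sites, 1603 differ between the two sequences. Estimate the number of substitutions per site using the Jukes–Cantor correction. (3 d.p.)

p = 1603/2819 ≈ 0.568641.
d = −(3/4) ln(1 − 4p/3) = −0.75 ln(1 − 0.758188) = −0.75 ln(0.241812)
  = −0.75 × (-1.419595) = 1.064696 substitutions/site.

1.065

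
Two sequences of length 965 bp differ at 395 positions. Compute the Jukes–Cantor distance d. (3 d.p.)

0.592

p = 395/965 ≈ 0.409326.
d = −(3/4) ln(1 − 4p/3) = −0.75 ln(1 − 0.545768) = −0.75 ln(0.454232)
  = −0.75 × (-0.789147) = 0.591860 substitutions/site.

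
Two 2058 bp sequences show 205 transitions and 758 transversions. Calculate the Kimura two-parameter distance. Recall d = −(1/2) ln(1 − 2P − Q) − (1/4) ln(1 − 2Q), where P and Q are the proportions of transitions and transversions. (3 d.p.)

0.753

P = 205/2058 ≈ 0.099611 and Q = 758/2058 ≈ 0.368319.
Under the Kimura two-parameter model, d = −½ ln(1 − 2P − Q) − ¼ ln(1 − 2Q).
1 − 2P − Q = 0.432459, giving −½ ln(0.432459) = 0.419134.
1 − 2Q = 0.263362, giving −¼ ln(0.263362) = 0.333556.
d = 0.419134 + 0.333556 = 0.752690.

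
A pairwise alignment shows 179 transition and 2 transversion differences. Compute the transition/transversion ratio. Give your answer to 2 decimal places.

R = 179/2 = 89.50.

89.50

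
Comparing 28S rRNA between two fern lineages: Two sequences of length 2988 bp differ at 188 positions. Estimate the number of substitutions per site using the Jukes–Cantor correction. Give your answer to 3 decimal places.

p = 188/2988 ≈ 0.062918.
d = −(3/4) ln(1 − 4p/3) = −0.75 ln(1 − 0.083891) = −0.75 ln(0.916109)
  = −0.75 × (-0.087620) = 0.065715 substitutions/site.

0.066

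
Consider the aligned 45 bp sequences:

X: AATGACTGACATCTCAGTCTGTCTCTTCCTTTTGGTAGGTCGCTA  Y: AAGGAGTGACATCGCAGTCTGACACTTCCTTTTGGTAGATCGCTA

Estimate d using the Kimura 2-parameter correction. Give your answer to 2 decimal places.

Of 45 sites, 1 differences are transitions and 5 are transversions, so P = 1/45 ≈ 0.022222 and Q = 5/45 ≈ 0.111111.
Under the Kimura two-parameter model, d = −½ ln(1 − 2P − Q) − ¼ ln(1 − 2Q).
1 − 2P − Q = 0.844445, giving −½ ln(0.844445) = 0.084538.
1 − 2Q = 0.777778, giving −¼ ln(0.777778) = 0.062829.
d = 0.084538 + 0.062829 = 0.147367.

0.15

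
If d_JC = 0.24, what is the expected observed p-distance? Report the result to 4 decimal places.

0.2054

p = (3/4)(1 − e^(−4d/3)) = 0.75 × (1 − e^(-0.32)) = 0.75 × (1 − 0.726149) = 0.205388.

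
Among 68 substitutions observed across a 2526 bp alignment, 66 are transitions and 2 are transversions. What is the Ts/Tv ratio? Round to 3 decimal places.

33.000

R = 66/2 = 33.000.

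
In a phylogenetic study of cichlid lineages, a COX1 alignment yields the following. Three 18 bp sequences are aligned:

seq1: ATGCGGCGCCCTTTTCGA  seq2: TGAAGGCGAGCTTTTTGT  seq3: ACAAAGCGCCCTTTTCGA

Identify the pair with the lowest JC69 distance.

seq1–seq2: 8/18 differ, p = 0.444, d = 0.673.
seq1–seq3: 4/18 differ, p = 0.222, d = 0.264.
seq2–seq3: 7/18 differ, p = 0.389, d = 0.548.
The smallest distance is between seq1 and seq3.

seq1 and seq3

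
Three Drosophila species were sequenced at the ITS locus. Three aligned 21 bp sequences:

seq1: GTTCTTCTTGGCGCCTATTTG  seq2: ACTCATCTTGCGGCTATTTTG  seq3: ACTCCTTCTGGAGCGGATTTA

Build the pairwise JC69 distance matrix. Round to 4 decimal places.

d(seq1,seq2) = 0.5319, d(seq1,seq3) = 0.6355, d(seq2,seq3) = 0.6355

seq1–seq2: 8/21 sites differ → p ≈ 0.380952, d = −0.75 ln(1 − 0.507936) = 0.531860 ≈ 0.5319.
seq1–seq3: 9/21 sites differ → p ≈ 0.428571, d = −0.75 ln(1 − 0.571428) = 0.635472 ≈ 0.6355.
seq2–seq3: 9/21 sites differ → p ≈ 0.428571, d = −0.75 ln(1 − 0.571428) = 0.635472 ≈ 0.6355.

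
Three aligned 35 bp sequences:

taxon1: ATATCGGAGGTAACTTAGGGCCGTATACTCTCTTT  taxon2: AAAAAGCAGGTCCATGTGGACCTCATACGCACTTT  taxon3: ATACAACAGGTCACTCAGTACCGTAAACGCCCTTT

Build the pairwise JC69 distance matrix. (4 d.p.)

taxon1–taxon2: 14/35 sites differ → p = 0.4, d = −0.75 ln(1 − 0.533333) = 0.571605 ≈ 0.5716.
taxon1–taxon3: 11/35 sites differ → p ≈ 0.314286, d = −0.75 ln(1 − 0.419048) = 0.407315 ≈ 0.4073.
taxon2–taxon3: 12/35 sites differ → p ≈ 0.342857, d = −0.75 ln(1 − 0.457143) = 0.458182 ≈ 0.4582.

d(taxon1,taxon2) = 0.5716, d(taxon1,taxon3) = 0.4073, d(taxon2,taxon3) = 0.4582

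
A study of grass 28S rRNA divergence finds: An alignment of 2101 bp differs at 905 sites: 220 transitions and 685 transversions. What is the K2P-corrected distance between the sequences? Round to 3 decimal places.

0.647

P = 220/2101 ≈ 0.104712 and Q = 685/2101 ≈ 0.326035.
Under the Kimura two-parameter model, d = −½ ln(1 − 2P − Q) − ¼ ln(1 − 2Q).
1 − 2P − Q = 0.464541, giving −½ ln(0.464541) = 0.383353.
1 − 2Q = 0.34793, giving −¼ ln(0.34793) = 0.263938.
d = 0.383353 + 0.263938 = 0.647291.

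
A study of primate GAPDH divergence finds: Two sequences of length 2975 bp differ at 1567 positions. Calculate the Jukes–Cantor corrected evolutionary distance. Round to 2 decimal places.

p = 1567/2975 ≈ 0.526723.
d = −(3/4) ln(1 − 4p/3) = −0.75 ln(1 − 0.702297) = −0.75 ln(0.297703)
  = −0.75 × (-1.211659) = 0.908744 substitutions/site.

0.91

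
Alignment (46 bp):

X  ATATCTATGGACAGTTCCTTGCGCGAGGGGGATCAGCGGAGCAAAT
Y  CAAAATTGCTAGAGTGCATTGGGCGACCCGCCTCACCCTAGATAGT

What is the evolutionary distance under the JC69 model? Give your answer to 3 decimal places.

0.824

The sequences differ at 23 of 46 sites, so p = 23/46 = 0.5.
d = −(3/4) ln(1 − 4p/3) = −0.75 ln(1 − 0.666667) = −0.75 ln(0.333333)
  = −0.75 × (-1.098613) = 0.823960 substitutions/site.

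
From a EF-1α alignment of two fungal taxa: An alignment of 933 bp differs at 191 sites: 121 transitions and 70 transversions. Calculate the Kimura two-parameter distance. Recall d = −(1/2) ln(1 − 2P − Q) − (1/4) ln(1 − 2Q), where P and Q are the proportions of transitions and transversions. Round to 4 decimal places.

0.2442

P = 121/933 ≈ 0.129689 and Q = 70/933 ≈ 0.075027.
Under the Kimura two-parameter model, d = −½ ln(1 − 2P − Q) − ¼ ln(1 − 2Q).
1 − 2P − Q = 0.665595, giving −½ ln(0.665595) = 0.203537.
1 − 2Q = 0.849946, giving −¼ ln(0.849946) = 0.040646.
d = 0.203537 + 0.040646 = 0.244183.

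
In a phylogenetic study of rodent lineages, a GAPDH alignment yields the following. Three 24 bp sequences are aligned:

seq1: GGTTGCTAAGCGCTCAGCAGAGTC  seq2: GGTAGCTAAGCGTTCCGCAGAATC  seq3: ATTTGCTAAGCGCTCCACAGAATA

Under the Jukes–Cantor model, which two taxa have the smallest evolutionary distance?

seq1 and seq2

seq1–seq2: 4/24 differ, p = 0.167, d = 0.188.
seq1–seq3: 6/24 differ, p = 0.250, d = 0.304.
seq2–seq3: 6/24 differ, p = 0.250, d = 0.304.
The smallest distance is between seq1 and seq2.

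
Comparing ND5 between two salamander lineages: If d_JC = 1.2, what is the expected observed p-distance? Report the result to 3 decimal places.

p = (3/4)(1 − e^(−4d/3)) = 0.75 × (1 − e^(-1.6)) = 0.75 × (1 − 0.201897) = 0.598577.

0.599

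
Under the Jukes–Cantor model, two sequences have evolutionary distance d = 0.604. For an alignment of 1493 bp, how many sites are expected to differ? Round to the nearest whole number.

Invert JC69: p = (3/4)(1 − e^(−4d/3)) = 0.75 × (1 − e^(-0.805333)) = 0.75 × (1 − 0.446939) = 0.414796.
Expected differing sites = pL ≈ 0.414796 × 1493 = 619.290428 ≈ 619.

619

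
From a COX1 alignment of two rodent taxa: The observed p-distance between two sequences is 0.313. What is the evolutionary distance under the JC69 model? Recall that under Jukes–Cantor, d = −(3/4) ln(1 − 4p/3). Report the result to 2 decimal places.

0.41

d = −(3/4) ln(1 − 4p/3) = −0.75 ln(1 − 0.417333) = −0.75 ln(0.582667)
  = −0.75 × (-0.540139) = 0.405104 substitutions/site.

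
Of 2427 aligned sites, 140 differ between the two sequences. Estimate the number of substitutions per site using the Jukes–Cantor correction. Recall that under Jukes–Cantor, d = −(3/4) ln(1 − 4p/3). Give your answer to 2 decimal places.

0.06

p = 140/2427 ≈ 0.057684.
d = −(3/4) ln(1 − 4p/3) = −0.75 ln(1 − 0.076912) = −0.75 ln(0.923088)
  = −0.75 × (-0.080031) = 0.060023 substitutions/site.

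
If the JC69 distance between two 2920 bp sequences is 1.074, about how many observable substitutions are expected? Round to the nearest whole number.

Invert JC69: p = (3/4)(1 − e^(−4d/3)) = 0.75 × (1 − e^(-1.432)) = 0.75 × (1 − 0.238831) = 0.570877.
Expected differing sites = pL ≈ 0.570877 × 2920 = 1666.96084 ≈ 1667.

1667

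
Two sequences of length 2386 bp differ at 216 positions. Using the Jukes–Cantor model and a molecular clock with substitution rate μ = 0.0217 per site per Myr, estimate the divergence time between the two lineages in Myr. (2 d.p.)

2.22

p = 216/2386 ≈ 0.090528.
d = −(3/4) ln(1 − 4p/3) = −0.75 ln(1 − 0.120704) = −0.75 ln(0.879296)
  = −0.75 × (-0.128634) = 0.096476 substitutions/site.
Under a molecular clock d = 2μt, so t = d/(2μ) = 0.096476 / (2 × 0.0217) = 2.22 Myr.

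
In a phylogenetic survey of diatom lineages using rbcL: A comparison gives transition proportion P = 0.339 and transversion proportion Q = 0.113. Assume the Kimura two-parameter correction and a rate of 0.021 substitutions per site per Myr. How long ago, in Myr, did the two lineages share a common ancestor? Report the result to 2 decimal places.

20.16

Under the Kimura two-parameter model, d = −½ ln(1 − 2P − Q) − ¼ ln(1 − 2Q).
1 − 2P − Q = 0.209, giving −½ ln(0.209) = 0.782711.
1 − 2Q = 0.774, giving −¼ ln(0.774) = 0.064046.
d = 0.782711 + 0.064046 = 0.846757.
Under a molecular clock d = 2μt, so t = d/(2μ) = 0.846757 / (2 × 0.021) = 20.16 Myr.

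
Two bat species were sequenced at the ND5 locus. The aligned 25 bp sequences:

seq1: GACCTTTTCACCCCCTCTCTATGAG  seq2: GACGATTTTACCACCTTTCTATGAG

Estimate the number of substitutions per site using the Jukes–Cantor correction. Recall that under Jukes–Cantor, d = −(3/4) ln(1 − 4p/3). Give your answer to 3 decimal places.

0.233

The sequences differ at 5 of 25 sites (4, 5, 9, 13, 17), so p = 5/25 = 0.2.
d = −(3/4) ln(1 − 4p/3) = −0.75 ln(1 − 0.266667) = −0.75 ln(0.733333)
  = −0.75 × (-0.310155) = 0.232616 substitutions/site.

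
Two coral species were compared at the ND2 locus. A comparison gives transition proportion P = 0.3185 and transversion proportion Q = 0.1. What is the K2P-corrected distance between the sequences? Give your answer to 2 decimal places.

Under the Kimura two-parameter model, d = −½ ln(1 − 2P − Q) − ¼ ln(1 − 2Q).
1 − 2P − Q = 0.263, giving −½ ln(0.263) = 0.667801.
1 − 2Q = 0.8, giving −¼ ln(0.8) = 0.055786.
d = 0.667801 + 0.055786 = 0.723587.

0.72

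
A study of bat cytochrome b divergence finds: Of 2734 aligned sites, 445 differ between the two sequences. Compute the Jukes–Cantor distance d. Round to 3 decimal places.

p = 445/2734 ≈ 0.162765.
d = −(3/4) ln(1 − 4p/3) = −0.75 ln(1 − 0.21702) = −0.75 ln(0.78298)
  = −0.75 × (-0.244648) = 0.183486 substitutions/site.

0.183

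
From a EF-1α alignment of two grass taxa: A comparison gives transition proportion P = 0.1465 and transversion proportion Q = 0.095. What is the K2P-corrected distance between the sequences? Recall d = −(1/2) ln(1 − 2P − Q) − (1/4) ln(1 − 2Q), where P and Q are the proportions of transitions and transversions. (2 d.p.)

Under the Kimura two-parameter model, d = −½ ln(1 − 2P − Q) − ¼ ln(1 − 2Q).
1 − 2P − Q = 0.612, giving −½ ln(0.612) = 0.245511.
1 − 2Q = 0.81, giving −¼ ln(0.81) = 0.052680.
d = 0.245511 + 0.052680 = 0.298191.

0.30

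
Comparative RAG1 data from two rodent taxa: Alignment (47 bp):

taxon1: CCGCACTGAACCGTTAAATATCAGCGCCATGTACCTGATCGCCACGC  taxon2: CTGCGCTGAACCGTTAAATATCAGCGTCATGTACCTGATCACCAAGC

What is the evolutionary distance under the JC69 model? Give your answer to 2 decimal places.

The sequences differ at 5 of 47 sites (2, 5, 27, 41, 45), so p = 5/47 ≈ 0.106383.
d = −(3/4) ln(1 − 4p/3) = −0.75 ln(1 − 0.141844) = −0.75 ln(0.858156)
  = −0.75 × (-0.152969) = 0.114727 substitutions/site.

0.11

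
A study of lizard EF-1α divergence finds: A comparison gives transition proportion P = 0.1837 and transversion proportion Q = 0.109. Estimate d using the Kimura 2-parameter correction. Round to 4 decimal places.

0.3850

Under the Kimura two-parameter model, d = −½ ln(1 − 2P − Q) − ¼ ln(1 − 2Q).
1 − 2P − Q = 0.5236, giving −½ ln(0.5236) = 0.323514.
1 − 2Q = 0.782, giving −¼ ln(0.782) = 0.061475.
d = 0.323514 + 0.061475 = 0.384989.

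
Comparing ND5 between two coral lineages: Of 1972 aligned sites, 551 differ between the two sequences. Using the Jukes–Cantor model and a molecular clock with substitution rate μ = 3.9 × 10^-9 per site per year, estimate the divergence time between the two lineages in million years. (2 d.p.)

44.82

p = 551/1972 ≈ 0.279412.
d = −(3/4) ln(1 − 4p/3) = −0.75 ln(1 − 0.372549) = −0.75 ln(0.627451)
  = −0.75 × (-0.466090) = 0.349568 substitutions/site.
Under a molecular clock d = 2μt, so t = d/(2μ) = 0.349568 / (2 × 3.9 × 10^-9) = 44.82 million years.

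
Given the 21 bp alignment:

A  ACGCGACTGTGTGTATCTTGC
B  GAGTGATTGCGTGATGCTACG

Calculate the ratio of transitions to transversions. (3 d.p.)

0.571

Transitions are A↔G and C↔T; transversions are all other mismatches.
Transitions: 4. Transversions: 7.
R = 4/7 = 0.571428… ≈ 0.571 (to 3 d.p.).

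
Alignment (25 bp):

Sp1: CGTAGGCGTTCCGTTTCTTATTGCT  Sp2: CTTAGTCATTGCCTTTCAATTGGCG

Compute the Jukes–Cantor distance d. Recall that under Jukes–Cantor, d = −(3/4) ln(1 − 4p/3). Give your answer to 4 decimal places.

0.5716

The sequences differ at 10 of 25 sites (2, 6, 8, 11, 13, 18, 19, 20, 22, 25), so p = 10/25 = 0.4.
d = −(3/4) ln(1 − 4p/3) = −0.75 ln(1 − 0.533333) = −0.75 ln(0.466667)
  = −0.75 × (-0.762139) = 0.571604 substitutions/site.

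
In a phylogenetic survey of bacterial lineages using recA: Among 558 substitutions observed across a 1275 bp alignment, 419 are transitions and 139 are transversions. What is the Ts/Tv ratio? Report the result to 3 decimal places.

R = 419/139 = 3.014388… ≈ 3.014 (to 3 d.p.).

3.014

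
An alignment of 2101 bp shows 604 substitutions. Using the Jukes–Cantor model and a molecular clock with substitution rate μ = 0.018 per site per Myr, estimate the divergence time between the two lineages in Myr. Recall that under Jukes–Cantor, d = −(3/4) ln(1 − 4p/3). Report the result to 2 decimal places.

10.07

p = 604/2101 ≈ 0.287482.
d = −(3/4) ln(1 − 4p/3) = −0.75 ln(1 − 0.383309) = −0.75 ln(0.616691)
  = −0.75 × (-0.483387) = 0.362540 substitutions/site.
Under a molecular clock d = 2μt, so t = d/(2μ) = 0.362540 / (2 × 0.018) = 10.07 Myr.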